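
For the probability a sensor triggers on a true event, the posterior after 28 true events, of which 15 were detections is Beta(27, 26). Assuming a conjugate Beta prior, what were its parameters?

A Beta(a, b) prior with s successes and f failures in binomial data gives a Beta(a+s, b+f) posterior.
Subtract the data counts: 27−15=12, 26−13=13.

Beta(12, 13)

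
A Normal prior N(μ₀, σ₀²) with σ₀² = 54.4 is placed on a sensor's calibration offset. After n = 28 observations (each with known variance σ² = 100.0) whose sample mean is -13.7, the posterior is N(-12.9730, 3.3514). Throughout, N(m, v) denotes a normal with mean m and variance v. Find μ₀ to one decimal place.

With known observation variance, the Normal–Normal posterior has precision τ_n = τ₀ + n/σ² and mean μ_n = (τ₀μ₀ + (n/σ²)x̄)/τ_n.
Here τ₀ = 1/54.4 = 0.018382 and τ_data = 28/100.0 = 0.280000, so τ_n = 0.298382.
Rearranging for μ₀: μ₀ = (μ_n·τ_n − τ_data·x̄)/τ₀ = (-12.9730·0.298382 − 0.280000·-13.7) / 0.018382 = -0.034910/0.018382 ≈ -1.9.

μ₀ = -1.9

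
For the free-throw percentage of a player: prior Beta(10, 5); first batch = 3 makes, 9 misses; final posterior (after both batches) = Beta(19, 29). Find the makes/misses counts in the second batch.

6 makes and 15 misses

Sequential conjugate updates are equivalent to a single update on the pooled data, so total successes = posterior α − prior α and total failures = posterior β − prior β.
Total across both batches: 19−10=9 makes, 29−5=24 misses.
Subtract the first batch: 9−3=6 makes and 24−9=15 misses.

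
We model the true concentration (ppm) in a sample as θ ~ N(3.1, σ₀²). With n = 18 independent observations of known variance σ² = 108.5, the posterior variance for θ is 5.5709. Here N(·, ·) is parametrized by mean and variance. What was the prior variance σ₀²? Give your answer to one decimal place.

For the Normal–Normal model with known σ², precisions add: τ_n = τ₀ + n/σ².
So 1/σ₀² = 1/5.5709 − 18/108.5 = 0.179504 − 0.165899 = 0.013605.
Hence σ₀² = 1/0.013605 ≈ 73.5.

σ₀² = 73.5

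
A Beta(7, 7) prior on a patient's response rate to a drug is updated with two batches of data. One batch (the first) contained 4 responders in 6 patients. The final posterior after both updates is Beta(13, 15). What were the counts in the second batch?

Sequential conjugate updates are equivalent to a single update on the pooled data, so total successes = posterior α − prior α and total failures = posterior β − prior β.
Total across both batches: 13−7=6 responders, 15−7=8 non-responders.
Subtract the first batch: 6−4=2 responders and 8−2=6 non-responders.

2 responders and 6 non-responders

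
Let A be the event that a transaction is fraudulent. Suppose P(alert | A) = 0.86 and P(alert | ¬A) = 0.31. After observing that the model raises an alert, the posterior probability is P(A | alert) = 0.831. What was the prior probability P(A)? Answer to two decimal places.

In odds form, posterior odds = prior odds × likelihood ratio, so prior odds = posterior odds ÷ LR.
Posterior odds = 0.831/(1−0.831) = 4.9172. LR = 0.86/0.31 = 2.7742.
Prior odds = 4.9172/2.7742 = 1.7725, so P(A) = 1.7725/(1+1.7725) ≈ 0.64.

P(A) = 0.64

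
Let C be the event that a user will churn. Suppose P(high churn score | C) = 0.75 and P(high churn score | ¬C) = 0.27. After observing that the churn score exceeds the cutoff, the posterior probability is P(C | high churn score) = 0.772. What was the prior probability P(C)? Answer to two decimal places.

In odds form, posterior odds = prior odds × likelihood ratio, so prior odds = posterior odds ÷ LR.
Posterior odds = 0.772/(1−0.772) = 3.3860. LR = 0.75/0.27 = 2.7778.
Prior odds = 3.3860/2.7778 = 1.2190, so P(C) = 1.2190/(1+1.2190) ≈ 0.55.

P(C) = 0.55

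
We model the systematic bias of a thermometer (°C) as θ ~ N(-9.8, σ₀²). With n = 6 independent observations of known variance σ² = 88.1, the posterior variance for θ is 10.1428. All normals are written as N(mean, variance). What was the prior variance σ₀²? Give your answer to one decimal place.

σ₀² = 32.8

Posterior precision equals prior precision plus data precision: 1/σ_n² = 1/σ₀² + n/σ².
So 1/σ₀² = 1/10.1428 − 6/88.1 = 0.098592 − 0.068104 = 0.030488.
Hence σ₀² = 1/0.030488 ≈ 32.8.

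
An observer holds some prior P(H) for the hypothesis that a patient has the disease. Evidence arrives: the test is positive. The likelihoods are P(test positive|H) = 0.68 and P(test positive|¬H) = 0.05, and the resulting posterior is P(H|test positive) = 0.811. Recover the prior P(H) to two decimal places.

Bayes' rule in odds form gives O(H|E) = O(H)·[P(E|H)/P(E|¬H)], hence O(H) = O(H|E)/LR.
Posterior odds = 0.811/(1−0.811) = 4.2910. LR = 0.68/0.05 = 13.6000.
Prior odds = 4.2910/13.6000 = 0.3155, so P(H) = 0.3155/(1+0.3155) ≈ 0.24.

P(H) = 0.24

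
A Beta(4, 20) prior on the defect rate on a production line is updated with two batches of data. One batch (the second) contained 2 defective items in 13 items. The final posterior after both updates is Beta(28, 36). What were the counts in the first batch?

Because Beta–binomial updating is additive in the counts, the combined data contributed (α_post−α_prior, β_post−β_prior) successes and failures.
Total across both batches: 28−4=24 defective items, 36−20=16 good items.
Subtract the second batch: 24−2=22 defective items and 16−11=5 good items.

22 defective items and 5 good items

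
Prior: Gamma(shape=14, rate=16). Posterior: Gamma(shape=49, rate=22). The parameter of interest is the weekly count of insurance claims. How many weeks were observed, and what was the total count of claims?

A Gamma(α, β) prior (rate parametrization) on a Poisson rate with n observations summing to S gives posterior Gamma(α+S, β+n).
Matching: Σxᵢ = 49 − 14 = 35 and n = 22 − 16 = 6.

n = 6 weeks with total 35 claims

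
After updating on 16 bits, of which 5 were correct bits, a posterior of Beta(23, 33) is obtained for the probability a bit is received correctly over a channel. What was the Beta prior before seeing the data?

Beta is conjugate to the binomial likelihood: posterior = Beta(α+s, β+f).
Subtract the data counts: 23−5=18, 33−11=22.

Beta(18, 22)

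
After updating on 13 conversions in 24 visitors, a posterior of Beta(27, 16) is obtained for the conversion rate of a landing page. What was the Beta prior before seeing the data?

Beta(14, 5)

A Beta(α, β) prior with s successes and f failures in binomial data gives a Beta(α+s, β+f) posterior.
Subtract the data counts: 27−13=14, 16−11=5.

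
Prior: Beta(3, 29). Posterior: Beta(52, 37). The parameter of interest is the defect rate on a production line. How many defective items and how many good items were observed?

Under Beta–binomial conjugacy the posterior parameters are (a+s, b+f).
Match parameters: s=52−3=49, f=37−29=8.

49 defective items and 8 good items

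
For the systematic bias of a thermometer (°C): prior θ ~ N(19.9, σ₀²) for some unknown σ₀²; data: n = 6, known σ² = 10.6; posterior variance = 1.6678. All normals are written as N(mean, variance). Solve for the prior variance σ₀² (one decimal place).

Posterior precision equals prior precision plus data precision: 1/σ_n² = 1/σ₀² + n/σ².
So 1/σ₀² = 1/1.6678 − 6/10.6 = 0.599592 − 0.566038 = 0.033554.
Hence σ₀² = 1/0.033554 ≈ 29.8.

σ₀² = 29.8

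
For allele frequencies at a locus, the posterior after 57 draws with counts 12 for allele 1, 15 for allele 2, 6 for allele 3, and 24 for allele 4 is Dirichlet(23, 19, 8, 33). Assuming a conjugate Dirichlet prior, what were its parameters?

For a Dirichlet(α) prior with multinomial counts c, the posterior is Dirichlet(α + c) componentwise.
Subtract each count from the matching posterior parameter: 23−12=11, 19−15=4, 8−6=2, 33−24=9.

Dirichlet(11, 4, 2, 9)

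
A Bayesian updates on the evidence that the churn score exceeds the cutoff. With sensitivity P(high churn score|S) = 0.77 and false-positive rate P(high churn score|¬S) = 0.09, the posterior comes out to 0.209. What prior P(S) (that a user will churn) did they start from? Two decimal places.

P(S) = 0.03

Bayes' rule in odds form gives O(S|E) = O(S)·[P(E|S)/P(E|¬S)], hence O(S) = O(S|E)/LR.
Posterior odds = 0.209/(1−0.209) = 0.2642. LR = 0.77/0.09 = 8.5556.
Prior odds = 0.2642/8.5556 = 0.0309, so P(S) = 0.0309/(1+0.0309) ≈ 0.03.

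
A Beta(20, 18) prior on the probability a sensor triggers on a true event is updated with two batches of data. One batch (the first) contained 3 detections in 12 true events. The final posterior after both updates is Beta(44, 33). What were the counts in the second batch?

Because Beta–binomial updating is additive in the counts, the combined data contributed (α_post−α_prior, β_post−β_prior) successes and failures.
Total across both batches: 44−20=24 detections, 33−18=15 misses.
Subtract the first batch: 24−3=21 detections and 15−9=6 misses.

21 detections and 6 misses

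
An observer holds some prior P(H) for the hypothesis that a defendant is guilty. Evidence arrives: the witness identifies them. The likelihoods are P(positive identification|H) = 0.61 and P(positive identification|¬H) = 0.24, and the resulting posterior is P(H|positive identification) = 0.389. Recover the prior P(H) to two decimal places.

In odds form, posterior odds = prior odds × likelihood ratio, so prior odds = posterior odds ÷ LR.
Posterior odds = 0.389/(1−0.389) = 0.6367. LR = 0.61/0.24 = 2.5417.
Prior odds = 0.6367/2.5417 = 0.2505, so P(H) = 0.2505/(1+0.2505) ≈ 0.20.

P(H) = 0.20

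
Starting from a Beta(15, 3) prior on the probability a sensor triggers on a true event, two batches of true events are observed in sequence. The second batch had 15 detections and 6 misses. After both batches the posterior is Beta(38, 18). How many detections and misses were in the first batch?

8 detections and 9 misses

Sequential conjugate updates are equivalent to a single update on the pooled data, so total successes = posterior α − prior α and total failures = posterior β − prior β.
Total across both batches: 38−15=23 detections, 18−3=15 misses.
Subtract the second batch: 23−15=8 detections and 15−6=9 misses.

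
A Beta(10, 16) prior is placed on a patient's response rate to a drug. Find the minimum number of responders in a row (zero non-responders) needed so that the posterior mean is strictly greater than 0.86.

After k responders and 0 non-responders the posterior is Beta(10+k, 16), with mean (10+k)/(10+16+k).
Set (10+k)/(26+k) > 0.86 and solve: k > (0.86·26 − 10)/(1 − 0.86) = 88.286.
The smallest integer exceeding 88.286 is 89, and checking k=89: (99)/(115) = 0.8609 > 0.86.

k = 89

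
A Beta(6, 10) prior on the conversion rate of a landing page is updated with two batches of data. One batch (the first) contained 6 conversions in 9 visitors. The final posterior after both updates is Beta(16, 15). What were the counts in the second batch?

Sequential conjugate updates are equivalent to a single update on the pooled data, so total successes = posterior α − prior α and total failures = posterior β − prior β.
Total across both batches: 16−6=10 conversions, 15−10=5 bounces.
Subtract the first batch: 10−6=4 conversions and 5−3=2 bounces.

4 conversions and 2 bounces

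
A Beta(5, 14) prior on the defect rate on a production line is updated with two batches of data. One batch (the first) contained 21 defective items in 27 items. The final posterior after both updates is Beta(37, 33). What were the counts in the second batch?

Because Beta–binomial updating is additive in the counts, the combined data contributed (α_post−α_prior, β_post−β_prior) successes and failures.
Total across both batches: 37−5=32 defective items, 33−14=19 good items.
Subtract the first batch: 32−21=11 defective items and 19−6=13 good items.

11 defective items and 13 good items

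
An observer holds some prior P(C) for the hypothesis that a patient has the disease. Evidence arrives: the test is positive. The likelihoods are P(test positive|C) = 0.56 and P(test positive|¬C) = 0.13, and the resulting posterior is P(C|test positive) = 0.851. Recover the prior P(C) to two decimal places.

P(C) = 0.57

Bayes' rule in odds form gives O(C|E) = O(C)·[P(E|C)/P(E|¬C)], hence O(C) = O(C|E)/LR.
Posterior odds = 0.851/(1−0.851) = 5.7114. LR = 0.56/0.13 = 4.3077.
Prior odds = 5.7114/4.3077 = 1.3259, so P(C) = 1.3259/(1+1.3259) ≈ 0.57.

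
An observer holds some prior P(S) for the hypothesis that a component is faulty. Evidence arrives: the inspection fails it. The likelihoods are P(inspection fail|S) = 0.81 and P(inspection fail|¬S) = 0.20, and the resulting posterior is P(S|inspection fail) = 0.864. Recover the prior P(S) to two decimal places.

Bayes' rule in odds form gives O(S|E) = O(S)·[P(E|S)/P(E|¬S)], hence O(S) = O(S|E)/LR.
Posterior odds = 0.864/(1−0.864) = 6.3529. LR = 0.81/0.20 = 4.0500.
Prior odds = 6.3529/4.0500 = 1.5686, so P(S) = 1.5686/(1+1.5686) ≈ 0.61.

P(S) = 0.61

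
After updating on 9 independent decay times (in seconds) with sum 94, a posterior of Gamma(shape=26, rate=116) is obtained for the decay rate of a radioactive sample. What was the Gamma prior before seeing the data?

For an exponential likelihood with a Gamma(α, β) prior on the rate, n observations with total T give posterior Gamma(α+n, β+T).
So α = 26 − 9 = 17 and β = 116 − 94 = 22.

Gamma(shape=17, rate=22)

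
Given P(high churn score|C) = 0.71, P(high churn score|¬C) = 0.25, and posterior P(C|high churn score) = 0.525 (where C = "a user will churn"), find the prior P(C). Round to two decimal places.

P(C) = 0.28

In odds form, posterior odds = prior odds × likelihood ratio, so prior odds = posterior odds ÷ LR.
Posterior odds = 0.525/(1−0.525) = 1.1053. LR = 0.71/0.25 = 2.8400.
Prior odds = 1.1053/2.8400 = 0.3892, so P(C) = 0.3892/(1+0.3892) ≈ 0.28.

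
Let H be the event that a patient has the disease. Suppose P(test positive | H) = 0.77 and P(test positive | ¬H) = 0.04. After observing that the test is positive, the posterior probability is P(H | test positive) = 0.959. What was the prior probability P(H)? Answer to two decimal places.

Bayes' rule in odds form gives O(H|E) = O(H)·[P(E|H)/P(E|¬H)], hence O(H) = O(H|E)/LR.
Posterior odds = 0.959/(1−0.959) = 23.3902. LR = 0.77/0.04 = 19.2500.
Prior odds = 23.3902/19.2500 = 1.2151, so P(H) = 1.2151/(1+1.2151) ≈ 0.55.

P(H) = 0.55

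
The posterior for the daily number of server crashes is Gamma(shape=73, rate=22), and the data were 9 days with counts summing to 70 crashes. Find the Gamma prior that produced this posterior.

Gamma(shape=3, rate=13)

A Gamma(α, β) prior (rate parametrization) on a Poisson rate with n observations summing to S gives posterior Gamma(α+S, β+n).
So α = 73 − 70 = 3 and β = 22 − 9 = 13.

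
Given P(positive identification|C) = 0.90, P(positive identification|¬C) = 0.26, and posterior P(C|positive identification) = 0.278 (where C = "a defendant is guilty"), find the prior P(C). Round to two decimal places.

In odds form, posterior odds = prior odds × likelihood ratio, so prior odds = posterior odds ÷ LR.
Posterior odds = 0.278/(1−0.278) = 0.3850. LR = 0.90/0.26 = 3.4615.
Prior odds = 0.3850/3.4615 = 0.1112, so P(C) = 0.1112/(1+0.1112) ≈ 0.10.

P(C) = 0.10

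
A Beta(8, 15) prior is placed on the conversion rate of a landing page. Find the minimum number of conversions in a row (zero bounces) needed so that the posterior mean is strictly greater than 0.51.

k = 8

After k conversions and 0 bounces the posterior is Beta(8+k, 15), with mean (8+k)/(8+15+k).
Set (8+k)/(23+k) > 0.51 and solve: k > (0.51·23 − 8)/(1 − 0.51) = 7.612.
The smallest integer exceeding 7.612 is 8.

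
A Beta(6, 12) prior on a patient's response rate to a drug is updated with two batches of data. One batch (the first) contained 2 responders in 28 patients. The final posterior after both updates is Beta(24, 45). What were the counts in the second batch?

16 responders and 7 non-responders

Sequential conjugate updates are equivalent to a single update on the pooled data, so total successes = posterior α − prior α and total failures = posterior β − prior β.
Total across both batches: 24−6=18 responders, 45−12=33 non-responders.
Subtract the first batch: 18−2=16 responders and 33−26=7 non-responders.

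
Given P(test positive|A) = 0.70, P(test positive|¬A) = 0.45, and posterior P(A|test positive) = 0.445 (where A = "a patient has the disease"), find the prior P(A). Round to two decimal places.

P(A) = 0.34

In odds form, posterior odds = prior odds × likelihood ratio, so prior odds = posterior odds ÷ LR.
Posterior odds = 0.445/(1−0.445) = 0.8018. LR = 0.70/0.45 = 1.5556.
Prior odds = 0.8018/1.5556 = 0.5154, so P(A) = 0.5154/(1+0.5154) ≈ 0.34.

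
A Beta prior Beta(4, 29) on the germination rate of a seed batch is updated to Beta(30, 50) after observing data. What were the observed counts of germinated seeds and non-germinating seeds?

26 germinated seeds and 21 non-germinating seeds

Beta is conjugate to the binomial likelihood: posterior = Beta(α+s, β+f).
Match parameters: s=30−4=26, f=50−29=21.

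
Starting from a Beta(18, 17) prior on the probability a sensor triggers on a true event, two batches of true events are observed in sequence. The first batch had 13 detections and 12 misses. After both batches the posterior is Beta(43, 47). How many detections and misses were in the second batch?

12 detections and 18 misses

Because Beta–binomial updating is additive in the counts, the combined data contributed (α_post−α_prior, β_post−β_prior) successes and failures.
Total across both batches: 43−18=25 detections, 47−17=30 misses.
Subtract the first batch: 25−13=12 detections and 30−12=18 misses.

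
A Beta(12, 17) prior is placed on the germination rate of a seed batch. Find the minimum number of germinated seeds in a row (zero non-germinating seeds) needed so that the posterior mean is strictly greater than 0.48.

k = 4

After k germinated seeds and 0 non-germinating seeds the posterior is Beta(12+k, 17), with mean (12+k)/(12+17+k).
Set (12+k)/(29+k) > 0.48 and solve: k > (0.48·29 − 12)/(1 − 0.48) = 3.692.
The smallest integer exceeding 3.692 is 4, and checking k=4: (16)/(33) = 0.4848 > 0.48.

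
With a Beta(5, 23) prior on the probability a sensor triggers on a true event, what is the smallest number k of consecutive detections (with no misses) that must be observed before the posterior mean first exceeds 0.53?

k = 21

After k detections and 0 misses the posterior is Beta(5+k, 23), with mean (5+k)/(5+23+k).
Set (5+k)/(28+k) > 0.53 and solve: k > (0.53·28 − 5)/(1 − 0.53) = 20.936.
The smallest integer exceeding 20.936 is 21, and checking k=21: (26)/(49) = 0.5306 > 0.53.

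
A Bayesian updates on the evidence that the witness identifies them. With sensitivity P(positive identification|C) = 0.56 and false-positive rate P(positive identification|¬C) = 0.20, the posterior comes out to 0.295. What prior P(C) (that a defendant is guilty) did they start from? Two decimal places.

P(C) = 0.13

In odds form, posterior odds = prior odds × likelihood ratio, so prior odds = posterior odds ÷ LR.
Posterior odds = 0.295/(1−0.295) = 0.4184. LR = 0.56/0.20 = 2.8000.
Prior odds = 0.4184/2.8000 = 0.1494, so P(C) = 0.1494/(1+0.1494) ≈ 0.13.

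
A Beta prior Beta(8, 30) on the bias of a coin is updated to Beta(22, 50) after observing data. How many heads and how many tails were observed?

14 heads and 20 tails

Beta is conjugate to the binomial likelihood: posterior = Beta(α+s, β+f).
Match parameters: s=22−8=14, f=50−30=20.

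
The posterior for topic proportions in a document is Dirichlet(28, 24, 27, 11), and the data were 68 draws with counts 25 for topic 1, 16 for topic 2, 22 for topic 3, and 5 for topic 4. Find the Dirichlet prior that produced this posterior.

Dirichlet(3, 8, 5, 6)

For a Dirichlet(α) prior with multinomial counts c, the posterior is Dirichlet(α + c) componentwise.
Subtract each count from the matching posterior parameter: 28−25=3, 24−16=8, 27−22=5, 11−5=6.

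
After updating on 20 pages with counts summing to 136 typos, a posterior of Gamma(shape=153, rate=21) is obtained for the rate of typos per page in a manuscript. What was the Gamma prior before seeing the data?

Gamma(shape=17, rate=1)

A Gamma(α, β) prior (rate parametrization) on a Poisson rate with n observations summing to S gives posterior Gamma(α+S, β+n).
So α = 153 − 136 = 17 and β = 21 − 20 = 1.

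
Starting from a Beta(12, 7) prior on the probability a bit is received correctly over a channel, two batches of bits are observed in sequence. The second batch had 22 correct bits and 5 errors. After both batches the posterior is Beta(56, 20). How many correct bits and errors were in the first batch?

22 correct bits and 8 errors

Because Beta–binomial updating is additive in the counts, the combined data contributed (α_post−α_prior, β_post−β_prior) successes and failures.
Total across both batches: 56−12=44 correct bits, 20−7=13 errors.
Subtract the second batch: 44−22=22 correct bits and 13−5=8 errors.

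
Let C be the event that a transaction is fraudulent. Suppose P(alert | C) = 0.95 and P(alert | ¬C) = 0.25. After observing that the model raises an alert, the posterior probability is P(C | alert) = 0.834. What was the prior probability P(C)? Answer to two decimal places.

P(C) = 0.57

Bayes' rule in odds form gives O(C|E) = O(C)·[P(E|C)/P(E|¬C)], hence O(C) = O(C|E)/LR.
Posterior odds = 0.834/(1−0.834) = 5.0241. LR = 0.95/0.25 = 3.8000.
Prior odds = 5.0241/3.8000 = 1.3221, so P(C) = 1.3221/(1+1.3221) ≈ 0.57.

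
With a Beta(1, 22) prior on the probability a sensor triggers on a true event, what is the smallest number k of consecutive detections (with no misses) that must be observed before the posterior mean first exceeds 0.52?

k = 23

After k detections and 0 misses the posterior is Beta(1+k, 22), with mean (1+k)/(1+22+k).
Set (1+k)/(23+k) > 0.52 and solve: k > (0.52·23 − 1)/(1 − 0.52) = 22.833.
The smallest integer exceeding 22.833 is 23.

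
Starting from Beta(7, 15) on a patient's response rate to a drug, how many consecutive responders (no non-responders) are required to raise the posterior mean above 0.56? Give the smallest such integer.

After k responders and 0 non-responders the posterior is Beta(7+k, 15), with mean (7+k)/(7+15+k).
Set (7+k)/(22+k) > 0.56 and solve: k > (0.56·22 − 7)/(1 − 0.56) = 12.091.
The smallest integer exceeding 12.091 is 13.

k = 13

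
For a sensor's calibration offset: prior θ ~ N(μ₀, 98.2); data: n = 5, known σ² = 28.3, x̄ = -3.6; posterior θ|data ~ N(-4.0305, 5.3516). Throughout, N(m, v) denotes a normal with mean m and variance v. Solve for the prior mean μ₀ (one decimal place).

μ₀ = -11.5

With known observation variance, the Normal–Normal posterior has precision τ_n = τ₀ + n/σ² and mean μ_n = (τ₀μ₀ + (n/σ²)x̄)/τ_n.
Here τ₀ = 1/98.2 = 0.010183 and τ_data = 5/28.3 = 0.176678, so τ_n = 0.186861.
Rearranging for μ₀: μ₀ = (μ_n·τ_n − τ_data·x̄)/τ₀ = (-4.0305·0.186861 − 0.176678·-3.6) / 0.010183 = -0.117102/0.010183 ≈ -11.5.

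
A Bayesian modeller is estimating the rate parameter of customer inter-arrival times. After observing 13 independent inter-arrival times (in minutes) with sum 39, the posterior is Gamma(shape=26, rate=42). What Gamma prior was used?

Gamma–exponential conjugacy: posterior shape = α + n, posterior rate = β + Σtᵢ.
So α = 26 − 13 = 13 and β = 42 − 39 = 3.

Gamma(shape=13, rate=3)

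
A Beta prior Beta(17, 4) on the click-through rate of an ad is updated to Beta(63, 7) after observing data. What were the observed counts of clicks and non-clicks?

46 clicks and 3 non-clicks

Under Beta–binomial conjugacy the posterior parameters are (a+s, b+f).
Match parameters: s=63−17=46, f=7−4=3.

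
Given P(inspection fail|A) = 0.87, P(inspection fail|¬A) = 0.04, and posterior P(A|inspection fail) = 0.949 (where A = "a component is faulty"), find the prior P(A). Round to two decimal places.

In odds form, posterior odds = prior odds × likelihood ratio, so prior odds = posterior odds ÷ LR.
Posterior odds = 0.949/(1−0.949) = 18.6078. LR = 0.87/0.04 = 21.7500.
Prior odds = 18.6078/21.7500 = 0.8555, so P(A) = 0.8555/(1+0.8555) ≈ 0.46.

P(A) = 0.46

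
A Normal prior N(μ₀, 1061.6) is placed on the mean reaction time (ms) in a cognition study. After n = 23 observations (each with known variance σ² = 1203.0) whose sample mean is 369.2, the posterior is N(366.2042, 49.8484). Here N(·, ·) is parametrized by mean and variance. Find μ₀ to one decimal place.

The posterior mean is a precision-weighted average: μ_n = (τ₀μ₀ + τ_data·x̄)/(τ₀+τ_data), with τ₀=1/σ₀² and τ_data=n/σ².
Here τ₀ = 1/1061.6 = 0.000942 and τ_data = 23/1203.0 = 0.019119, so τ_n = 0.020061.
Rearranging for μ₀: μ₀ = (μ_n·τ_n − τ_data·x̄)/τ₀ = (366.2042·0.020061 − 0.019119·369.2) / 0.000942 = 0.287688/0.000942 ≈ 305.4.

μ₀ = 305.4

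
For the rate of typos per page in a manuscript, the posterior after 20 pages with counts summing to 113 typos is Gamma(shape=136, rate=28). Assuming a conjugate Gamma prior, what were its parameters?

A Gamma(α, β) prior (rate parametrization) on a Poisson rate with n observations summing to S gives posterior Gamma(α+S, β+n).
So α = 136 − 113 = 23 and β = 28 − 20 = 8.

Gamma(shape=23, rate=8)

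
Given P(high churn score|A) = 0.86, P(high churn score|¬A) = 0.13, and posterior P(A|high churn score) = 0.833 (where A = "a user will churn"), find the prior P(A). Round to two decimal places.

P(A) = 0.43

In odds form, posterior odds = prior odds × likelihood ratio, so prior odds = posterior odds ÷ LR.
Posterior odds = 0.833/(1−0.833) = 4.9880. LR = 0.86/0.13 = 6.6154.
Prior odds = 4.9880/6.6154 = 0.7540, so P(A) = 0.7540/(1+0.7540) ≈ 0.43.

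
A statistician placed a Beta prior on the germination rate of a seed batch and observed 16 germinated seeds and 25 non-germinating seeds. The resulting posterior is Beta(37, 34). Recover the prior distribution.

Beta(21, 9)

Beta is conjugate to the binomial likelihood: posterior = Beta(a+s, b+f).
Subtract the data counts: 37−16=21, 34−25=9.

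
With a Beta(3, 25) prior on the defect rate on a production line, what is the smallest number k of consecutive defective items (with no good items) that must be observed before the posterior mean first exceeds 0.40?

After k defective items and 0 good items the posterior is Beta(3+k, 25), with mean (3+k)/(3+25+k).
Set (3+k)/(28+k) > 0.40 and solve: k > (0.40·28 − 3)/(1 − 0.40) = 13.667.
The smallest integer exceeding 13.667 is 14.

k = 14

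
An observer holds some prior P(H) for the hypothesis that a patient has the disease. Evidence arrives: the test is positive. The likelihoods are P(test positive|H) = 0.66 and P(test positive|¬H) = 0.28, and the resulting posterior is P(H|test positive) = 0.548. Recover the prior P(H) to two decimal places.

P(H) = 0.34

Bayes' rule in odds form gives O(H|E) = O(H)·[P(E|H)/P(E|¬H)], hence O(H) = O(H|E)/LR.
Posterior odds = 0.548/(1−0.548) = 1.2124. LR = 0.66/0.28 = 2.3571.
Prior odds = 1.2124/2.3571 = 0.5144, so P(H) = 0.5144/(1+0.5144) ≈ 0.34.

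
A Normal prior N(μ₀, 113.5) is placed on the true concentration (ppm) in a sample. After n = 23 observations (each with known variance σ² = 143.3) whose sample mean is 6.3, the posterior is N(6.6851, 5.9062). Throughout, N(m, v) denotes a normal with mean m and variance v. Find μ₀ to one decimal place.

With known observation variance, the Normal–Normal posterior has precision τ_n = τ₀ + n/σ² and mean μ_n = (τ₀μ₀ + (n/σ²)x̄)/τ_n.
Here τ₀ = 1/113.5 = 0.008811 and τ_data = 23/143.3 = 0.160502, so τ_n = 0.169313.
Rearranging for μ₀: μ₀ = (μ_n·τ_n − τ_data·x̄)/τ₀ = (6.6851·0.169313 − 0.160502·6.3) / 0.008811 = 0.120712/0.008811 ≈ 13.7.

μ₀ = 13.7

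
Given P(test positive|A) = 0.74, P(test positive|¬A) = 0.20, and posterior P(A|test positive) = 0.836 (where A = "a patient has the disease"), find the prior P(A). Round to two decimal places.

P(A) = 0.58

In odds form, posterior odds = prior odds × likelihood ratio, so prior odds = posterior odds ÷ LR.
Posterior odds = 0.836/(1−0.836) = 5.0976. LR = 0.74/0.20 = 3.7000.
Prior odds = 5.0976/3.7000 = 1.3777, so P(A) = 1.3777/(1+1.3777) ≈ 0.58.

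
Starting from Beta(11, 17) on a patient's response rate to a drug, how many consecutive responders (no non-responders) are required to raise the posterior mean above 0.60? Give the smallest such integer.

After k responders and 0 non-responders the posterior is Beta(11+k, 17), with mean (11+k)/(11+17+k).
Set (11+k)/(28+k) > 0.60 and solve: k > (0.60·28 − 11)/(1 − 0.60) = 14.500.
The smallest integer exceeding 14.500 is 15.

k = 15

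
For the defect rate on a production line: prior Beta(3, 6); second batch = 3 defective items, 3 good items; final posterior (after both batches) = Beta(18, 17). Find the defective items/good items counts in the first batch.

12 defective items and 8 good items

Sequential conjugate updates are equivalent to a single update on the pooled data, so total successes = posterior α − prior α and total failures = posterior β − prior β.
Total across both batches: 18−3=15 defective items, 17−6=11 good items.
Subtract the second batch: 15−3=12 defective items and 11−3=8 good items.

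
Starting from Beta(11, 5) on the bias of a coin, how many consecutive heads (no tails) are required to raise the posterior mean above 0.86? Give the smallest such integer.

k = 20

After k heads and 0 tails the posterior is Beta(11+k, 5), with mean (11+k)/(11+5+k).
Set (11+k)/(16+k) > 0.86 and solve: k > (0.86·16 − 11)/(1 − 0.86) = 19.714.
The smallest integer exceeding 19.714 is 20, and checking k=20: (31)/(36) = 0.8611 > 0.86.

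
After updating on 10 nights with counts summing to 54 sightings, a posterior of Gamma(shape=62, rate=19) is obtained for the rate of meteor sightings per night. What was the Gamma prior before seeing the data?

Gamma(shape=8, rate=9)

A Gamma(α, β) prior (rate parametrization) on a Poisson rate with n observations summing to S gives posterior Gamma(α+S, β+n).
So α = 62 − 54 = 8 and β = 19 − 10 = 9.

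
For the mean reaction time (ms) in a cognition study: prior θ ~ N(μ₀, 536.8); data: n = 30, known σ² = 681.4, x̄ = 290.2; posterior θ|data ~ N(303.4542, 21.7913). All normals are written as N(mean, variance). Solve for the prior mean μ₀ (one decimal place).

The posterior mean is a precision-weighted average: μ_n = (τ₀μ₀ + τ_data·x̄)/(τ₀+τ_data), with τ₀=1/σ₀² and τ_data=n/σ².
Here τ₀ = 1/536.8 = 0.001863 and τ_data = 30/681.4 = 0.044027, so τ_n = 0.045890.
Rearranging for μ₀: μ₀ = (μ_n·τ_n − τ_data·x̄)/τ₀ = (303.4542·0.045890 − 0.044027·290.2) / 0.001863 = 1.148878/0.001863 ≈ 616.7.

μ₀ = 616.7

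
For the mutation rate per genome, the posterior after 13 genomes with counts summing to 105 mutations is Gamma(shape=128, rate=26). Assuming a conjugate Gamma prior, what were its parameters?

Gamma(shape=23, rate=13)

A Gamma(α, β) prior (rate parametrization) on a Poisson rate with n observations summing to S gives posterior Gamma(α+S, β+n).
So α = 128 − 105 = 23 and β = 26 − 13 = 13.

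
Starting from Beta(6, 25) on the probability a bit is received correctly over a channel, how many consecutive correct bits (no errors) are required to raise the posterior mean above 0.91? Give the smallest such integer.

After k correct bits and 0 errors the posterior is Beta(6+k, 25), with mean (6+k)/(6+25+k).
Set (6+k)/(31+k) > 0.91 and solve: k > (0.91·31 − 6)/(1 − 0.91) = 246.778.
The smallest integer exceeding 246.778 is 247.

k = 247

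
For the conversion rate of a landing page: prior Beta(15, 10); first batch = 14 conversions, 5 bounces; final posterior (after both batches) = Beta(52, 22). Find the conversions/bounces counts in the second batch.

Sequential conjugate updates are equivalent to a single update on the pooled data, so total successes = posterior α − prior α and total failures = posterior β − prior β.
Total across both batches: 52−15=37 conversions, 22−10=12 bounces.
Subtract the first batch: 37−14=23 conversions and 12−5=7 bounces.

23 conversions and 7 bounces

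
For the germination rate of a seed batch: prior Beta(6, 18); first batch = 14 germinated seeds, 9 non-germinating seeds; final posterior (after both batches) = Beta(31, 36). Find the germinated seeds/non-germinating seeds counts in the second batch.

11 germinated seeds and 9 non-germinating seeds

Sequential conjugate updates are equivalent to a single update on the pooled data, so total successes = posterior α − prior α and total failures = posterior β − prior β.
Total across both batches: 31−6=25 germinated seeds, 36−18=18 non-germinating seeds.
Subtract the first batch: 25−14=11 germinated seeds and 18−9=9 non-germinating seeds.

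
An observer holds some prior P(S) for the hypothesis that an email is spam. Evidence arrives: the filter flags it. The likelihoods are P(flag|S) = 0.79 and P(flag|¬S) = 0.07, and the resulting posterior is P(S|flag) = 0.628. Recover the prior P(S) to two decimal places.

In odds form, posterior odds = prior odds × likelihood ratio, so prior odds = posterior odds ÷ LR.
Posterior odds = 0.628/(1−0.628) = 1.6882. LR = 0.79/0.07 = 11.2857.
Prior odds = 1.6882/11.2857 = 0.1496, so P(S) = 0.1496/(1+0.1496) ≈ 0.13.

P(S) = 0.13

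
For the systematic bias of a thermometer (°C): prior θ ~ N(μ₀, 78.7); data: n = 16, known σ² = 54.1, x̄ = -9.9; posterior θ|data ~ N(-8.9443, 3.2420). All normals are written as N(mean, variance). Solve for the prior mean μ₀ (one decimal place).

μ₀ = 13.3

The posterior mean is a precision-weighted average: μ_n = (τ₀μ₀ + τ_data·x̄)/(τ₀+τ_data), with τ₀=1/σ₀² and τ_data=n/σ².
Here τ₀ = 1/78.7 = 0.012706 and τ_data = 16/54.1 = 0.295749, so τ_n = 0.308455.
Rearranging for μ₀: μ₀ = (μ_n·τ_n − τ_data·x̄)/τ₀ = (-8.9443·0.308455 − 0.295749·-9.9) / 0.012706 = 0.169001/0.012706 ≈ 13.3.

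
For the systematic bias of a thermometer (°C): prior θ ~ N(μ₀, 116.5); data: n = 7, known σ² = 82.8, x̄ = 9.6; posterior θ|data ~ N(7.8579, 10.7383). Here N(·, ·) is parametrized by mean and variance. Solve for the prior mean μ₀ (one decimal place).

μ₀ = -9.3

With known observation variance, the Normal–Normal posterior has precision τ_n = τ₀ + n/σ² and mean μ_n = (τ₀μ₀ + (n/σ²)x̄)/τ_n.
Here τ₀ = 1/116.5 = 0.008584 and τ_data = 7/82.8 = 0.084541, so τ_n = 0.093125.
Rearranging for μ₀: μ₀ = (μ_n·τ_n − τ_data·x̄)/τ₀ = (7.8579·0.093125 − 0.084541·9.6) / 0.008584 = -0.079827/0.008584 ≈ -9.3.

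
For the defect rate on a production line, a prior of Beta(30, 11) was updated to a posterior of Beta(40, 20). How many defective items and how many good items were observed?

10 defective items and 9 good items

A Beta(a, b) prior with s successes and f failures in binomial data gives a Beta(a+s, b+f) posterior.
Match parameters: s=40−30=10, f=20−11=9.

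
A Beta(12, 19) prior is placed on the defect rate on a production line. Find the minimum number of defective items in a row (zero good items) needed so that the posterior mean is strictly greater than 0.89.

After k defective items and 0 good items the posterior is Beta(12+k, 19), with mean (12+k)/(12+19+k).
Set (12+k)/(31+k) > 0.89 and solve: k > (0.89·31 − 12)/(1 − 0.89) = 141.727.
The smallest integer exceeding 141.727 is 142.

k = 142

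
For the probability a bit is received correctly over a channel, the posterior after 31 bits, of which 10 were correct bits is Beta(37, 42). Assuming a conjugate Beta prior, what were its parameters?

Beta(27, 21)

Beta is conjugate to the binomial likelihood: posterior = Beta(α+s, β+f).
So α = 37 − 10 = 27 and β = 42 − 21 = 21.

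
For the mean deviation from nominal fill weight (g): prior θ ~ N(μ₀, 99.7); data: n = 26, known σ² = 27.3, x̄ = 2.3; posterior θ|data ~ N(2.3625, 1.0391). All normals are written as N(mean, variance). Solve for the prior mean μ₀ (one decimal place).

With known observation variance, the Normal–Normal posterior has precision τ_n = τ₀ + n/σ² and mean μ_n = (τ₀μ₀ + (n/σ²)x̄)/τ_n.
Here τ₀ = 1/99.7 = 0.010030 and τ_data = 26/27.3 = 0.952381, so τ_n = 0.962411.
Rearranging for μ₀: μ₀ = (μ_n·τ_n − τ_data·x̄)/τ₀ = (2.3625·0.962411 − 0.952381·2.3) / 0.010030 = 0.083220/0.010030 ≈ 8.3.

μ₀ = 8.3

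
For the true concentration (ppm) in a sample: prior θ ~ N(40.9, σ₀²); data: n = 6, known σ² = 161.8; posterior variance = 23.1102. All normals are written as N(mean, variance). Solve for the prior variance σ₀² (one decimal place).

For the Normal–Normal model with known σ², precisions add: τ_n = τ₀ + n/σ².
So 1/σ₀² = 1/23.1102 − 6/161.8 = 0.043271 − 0.037083 = 0.006188.
Hence σ₀² = 1/0.006188 ≈ 161.6.

σ₀² = 161.6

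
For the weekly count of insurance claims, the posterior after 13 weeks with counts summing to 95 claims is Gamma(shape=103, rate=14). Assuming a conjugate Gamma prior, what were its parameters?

Gamma(shape=8, rate=1)

Gamma–Poisson conjugacy: posterior shape = α + Σxᵢ, posterior rate = β + n.
So α = 103 − 95 = 8 and β = 14 − 13 = 1.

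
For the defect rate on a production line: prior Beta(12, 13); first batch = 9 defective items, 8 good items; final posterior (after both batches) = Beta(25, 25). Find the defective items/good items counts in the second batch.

Sequential conjugate updates are equivalent to a single update on the pooled data, so total successes = posterior α − prior α and total failures = posterior β − prior β.
Total across both batches: 25−12=13 defective items, 25−13=12 good items.
Subtract the first batch: 13−9=4 defective items and 12−8=4 good items.

4 defective items and 4 good items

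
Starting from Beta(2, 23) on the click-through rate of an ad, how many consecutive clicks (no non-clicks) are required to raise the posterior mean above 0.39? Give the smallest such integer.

k = 13

After k clicks and 0 non-clicks the posterior is Beta(2+k, 23), with mean (2+k)/(2+23+k).
Set (2+k)/(25+k) > 0.39 and solve: k > (0.39·25 − 2)/(1 − 0.39) = 12.705.
The smallest integer exceeding 12.705 is 13, and checking k=13: (15)/(38) = 0.3947 > 0.39.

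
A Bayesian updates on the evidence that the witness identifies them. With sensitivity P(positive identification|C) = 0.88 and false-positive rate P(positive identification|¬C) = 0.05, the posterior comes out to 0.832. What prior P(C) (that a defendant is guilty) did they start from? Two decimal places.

Bayes' rule in odds form gives O(C|E) = O(C)·[P(E|C)/P(E|¬C)], hence O(C) = O(C|E)/LR.
Posterior odds = 0.832/(1−0.832) = 4.9524. LR = 0.88/0.05 = 17.6000.
Prior odds = 4.9524/17.6000 = 0.2814, so P(C) = 0.2814/(1+0.2814) ≈ 0.22.

P(C) = 0.22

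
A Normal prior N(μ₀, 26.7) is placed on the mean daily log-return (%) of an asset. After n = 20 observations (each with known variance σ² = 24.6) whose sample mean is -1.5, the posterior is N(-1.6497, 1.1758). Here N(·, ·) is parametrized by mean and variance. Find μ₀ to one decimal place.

The posterior mean is a precision-weighted average: μ_n = (τ₀μ₀ + τ_data·x̄)/(τ₀+τ_data), with τ₀=1/σ₀² and τ_data=n/σ².
Here τ₀ = 1/26.7 = 0.037453 and τ_data = 20/24.6 = 0.813008, so τ_n = 0.850461.
Rearranging for μ₀: μ₀ = (μ_n·τ_n − τ_data·x̄)/τ₀ = (-1.6497·0.850461 − 0.813008·-1.5) / 0.037453 = -0.183494/0.037453 ≈ -4.9.

μ₀ = -4.9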